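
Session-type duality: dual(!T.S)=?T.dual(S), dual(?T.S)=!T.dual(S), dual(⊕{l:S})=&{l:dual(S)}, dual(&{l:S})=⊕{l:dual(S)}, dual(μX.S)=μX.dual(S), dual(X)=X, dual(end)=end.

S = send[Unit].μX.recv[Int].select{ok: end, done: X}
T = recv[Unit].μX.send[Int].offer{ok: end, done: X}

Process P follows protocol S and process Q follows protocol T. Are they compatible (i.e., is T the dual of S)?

YES

send[Unit] | recv[Unit]  ✓
  μX | μX  ✓ (binder kept)
    recv[Int] | send[Int]  ✓
      select{ok,done} | offer{ok,done}  ✓ labels match
        [ok]
          end | end  ✓
        [done]
          X | X  ✓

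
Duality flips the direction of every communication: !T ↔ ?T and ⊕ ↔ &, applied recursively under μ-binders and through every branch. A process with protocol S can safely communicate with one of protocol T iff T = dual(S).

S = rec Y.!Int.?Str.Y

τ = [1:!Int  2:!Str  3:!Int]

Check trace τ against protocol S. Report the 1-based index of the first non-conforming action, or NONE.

step 1: !Int  match  state: ?Str.rec Y.…
step 2: got !Str, protocol expects ?Str  ✗

2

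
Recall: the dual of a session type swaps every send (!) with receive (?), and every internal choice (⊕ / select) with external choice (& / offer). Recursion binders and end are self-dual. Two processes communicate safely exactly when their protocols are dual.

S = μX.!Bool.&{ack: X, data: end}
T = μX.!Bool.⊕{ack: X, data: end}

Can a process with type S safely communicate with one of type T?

NO

μX ‖ μX  ✓ (binder kept)
  !Bool ‖ !Bool  ✗ same direction on both sides — not dual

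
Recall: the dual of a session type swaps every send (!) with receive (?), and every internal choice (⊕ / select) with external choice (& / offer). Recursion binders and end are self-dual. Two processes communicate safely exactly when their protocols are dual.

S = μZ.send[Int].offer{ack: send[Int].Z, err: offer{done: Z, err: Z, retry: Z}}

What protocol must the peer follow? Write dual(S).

μZ → μZ  (μ self-dual)
  send[Int] → recv[Int]
    offer{ack,err} → select{ack,err}  (external→internal)
      [ack]
        send[Int] → recv[Int]
          Z ↦ Z
      [err]
        offer{done,err,retry} → select{done,err,retry}  (external→internal)
          [done]
            Z ↦ Z
          [err]
            Z ↦ Z
          [retry]
            Z ↦ Z

μZ.recv[Int].select{ack: recv[Int].Z, err: select{done: Z, err: Z, retry: Z}}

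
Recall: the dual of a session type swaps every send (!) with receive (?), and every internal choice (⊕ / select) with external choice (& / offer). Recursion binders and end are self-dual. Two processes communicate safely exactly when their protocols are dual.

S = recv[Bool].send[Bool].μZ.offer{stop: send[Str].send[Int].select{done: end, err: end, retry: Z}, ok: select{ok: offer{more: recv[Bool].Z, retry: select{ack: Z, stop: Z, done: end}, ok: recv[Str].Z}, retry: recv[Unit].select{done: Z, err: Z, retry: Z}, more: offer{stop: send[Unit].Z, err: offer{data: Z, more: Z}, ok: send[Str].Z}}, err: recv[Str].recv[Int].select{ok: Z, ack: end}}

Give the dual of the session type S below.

recv[Bool] ↦ send[Bool]
  send[Bool] ↦ recv[Bool]
    μZ ↦ μZ  (μ self-dual)
      offer{stop,ok,err} ↦ select{stop,ok,err}  (offer→select)
        [stop]
          send[Str] ↦ recv[Str]
            send[Int] ↦ recv[Int]
              select{done,err,retry} ↦ offer{done,err,retry}  (select→offer)
                [done]
                  end ↦ end
                [err]
                  end ↦ end
                [retry]
                  Z ↦ Z
        [ok]
          select{ok,retry,more} ↦ offer{ok,retry,more}  (select→offer)
            [ok]
              offer{more,retry,ok} ↦ select{more,retry,ok}  (offer→select)
                [more]
                  recv[Bool] ↦ send[Bool]
                    Z ↦ Z
                [retry]
                  select{ack,stop,done} ↦ offer{ack,stop,done}  (select→offer)
                    [ack]
                      Z ↦ Z
                    [stop]
                      Z ↦ Z
                    [done]
                      end ↦ end
                [ok]
                  recv[Str] ↦ send[Str]
                    Z ↦ Z
            [retry]
              recv[Unit] ↦ send[Unit]
                select{done,err,retry} ↦ offer{done,err,retry}  (select→offer)
                  [done]
                    Z ↦ Z
                  [err]
                    Z ↦ Z
                  [retry]
                    Z ↦ Z
            [more]
              offer{stop,err,ok} ↦ select{stop,err,ok}  (offer→select)
                [stop]
                  send[Unit] ↦ recv[Unit]
                    Z ↦ Z
                [err]
                  offer{data,more} ↦ select{data,more}  (offer→select)
                    [data]
                      Z ↦ Z
                    [more]
                      Z ↦ Z
                [ok]
                  send[Str] ↦ recv[Str]
                    Z ↦ Z
        [err]
          recv[Str] ↦ send[Str]
            recv[Int] ↦ send[Int]
              select{ok,ack} ↦ offer{ok,ack}  (select→offer)
                [ok]
                  Z ↦ Z
                [ack]
                  end ↦ end

send[Bool].recv[Bool].μZ.select{stop: recv[Str].recv[Int].offer{done: end, err: end, retry: Z}, ok: offer{ok: select{more: send[Bool].Z, retry: offer{ack: Z, stop: Z, done: end}, ok: send[Str].Z}, retry: send[Unit].offer{done: Z, err: Z, retry: Z}, more: select{stop: recv[Unit].Z, err: select{data: Z, more: Z}, ok: recv[Str].Z}}, err: send[Str].send[Int].offer{ok: Z, ack: end}}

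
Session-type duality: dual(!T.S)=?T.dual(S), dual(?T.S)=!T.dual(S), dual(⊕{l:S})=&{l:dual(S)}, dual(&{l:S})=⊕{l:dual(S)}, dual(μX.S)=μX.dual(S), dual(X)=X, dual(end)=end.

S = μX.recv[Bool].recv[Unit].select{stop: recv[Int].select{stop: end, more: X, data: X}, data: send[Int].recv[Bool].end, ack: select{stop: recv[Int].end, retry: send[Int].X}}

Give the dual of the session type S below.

μX → μX  (rec unchanged)
  recv[Bool] → send[Bool]
    recv[Unit] → send[Unit]
      select{stop,data,ack} → offer{stop,data,ack}  (internal→external)
        • stop:
          recv[Int] → send[Int]
            select{stop,more,data} → offer{stop,more,data}  (internal→external)
              • stop:
                dual(end) = end
              • more:
                dual(X) = X
              • data:
                dual(X) = X
        • data:
          send[Int] → recv[Int]
            recv[Bool] → send[Bool]
              dual(end) = end
        • ack:
          select{stop,retry} → offer{stop,retry}  (internal→external)
            • stop:
              recv[Int] → send[Int]
                dual(end) = end
            • retry:
              send[Int] → recv[Int]
                dual(X) = X

μX.send[Bool].send[Unit].offer{stop: send[Int].offer{stop: end, more: X, data: X}, data: recv[Int].send[Bool].end, ack: offer{stop: send[Int].end, retry: recv[Int].X}}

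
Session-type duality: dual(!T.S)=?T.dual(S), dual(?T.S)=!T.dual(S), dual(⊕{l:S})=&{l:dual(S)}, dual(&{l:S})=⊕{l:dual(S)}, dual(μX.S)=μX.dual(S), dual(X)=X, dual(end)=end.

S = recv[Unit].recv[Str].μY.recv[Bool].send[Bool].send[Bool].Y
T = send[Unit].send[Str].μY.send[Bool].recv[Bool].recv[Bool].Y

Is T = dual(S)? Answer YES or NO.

recv[Unit] ‖ send[Unit]  match
  recv[Str] ‖ send[Str]  match
    μY ‖ μY  match (rec unchanged)
      recv[Bool] ‖ send[Bool]  match
        send[Bool] ‖ recv[Bool]  match
          send[Bool] ‖ recv[Bool]  match
            Y ‖ Y  match

YES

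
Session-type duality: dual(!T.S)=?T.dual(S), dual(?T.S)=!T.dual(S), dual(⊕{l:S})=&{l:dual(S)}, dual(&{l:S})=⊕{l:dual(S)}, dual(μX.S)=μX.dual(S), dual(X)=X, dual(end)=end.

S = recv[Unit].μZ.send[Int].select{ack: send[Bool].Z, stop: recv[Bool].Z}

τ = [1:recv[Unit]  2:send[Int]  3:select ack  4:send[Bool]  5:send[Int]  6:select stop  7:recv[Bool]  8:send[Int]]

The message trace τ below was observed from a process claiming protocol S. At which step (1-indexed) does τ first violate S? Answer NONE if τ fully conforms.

NONE

@1 recv[Unit]  ✓  residual = μZ.…
@2 send[Int]  ✓  residual = select{ack: send[Bool].μZ.…, stop: recv[Bool].μZ.…}
@3 select ack  ✓  residual = send[Bool].μZ.…
@4 send[Bool]  ✓  residual = μZ.…
@5 send[Int]  ✓  residual = select{ack: send[Bool].μZ.…, stop: recv[Bool].μZ.…}
@6 select stop  ✓  residual = recv[Bool].μZ.…
@7 recv[Bool]  ✓  residual = μZ.…
@8 send[Int]  ✓  residual = select{ack: send[Bool].μZ.…, stop: recv[Bool].μZ.…}
trace exhausted — no violation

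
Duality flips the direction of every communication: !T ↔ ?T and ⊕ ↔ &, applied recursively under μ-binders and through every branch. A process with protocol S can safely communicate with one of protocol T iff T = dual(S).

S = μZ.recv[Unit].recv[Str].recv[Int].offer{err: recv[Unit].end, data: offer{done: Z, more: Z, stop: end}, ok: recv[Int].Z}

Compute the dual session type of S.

μZ = μZ  (rec unchanged)
  recv[Unit] = send[Unit]
    recv[Str] = send[Str]
      recv[Int] = send[Int]
        offer{err,data,ok} = select{err,data,ok}  (external→internal)
          • err:
            recv[Unit] = send[Unit]
              dual(end) = end
          • data:
            offer{done,more,stop} = select{done,more,stop}  (external→internal)
              • done:
                dual(Z) = Z
              • more:
                dual(Z) = Z
              • stop:
                dual(end) = end
          • ok:
            recv[Int] = send[Int]
              dual(Z) = Z

μZ.send[Unit].send[Str].send[Int].select{err: send[Unit].end, data: select{done: Z, more: Z, stop: end}, ok: send[Int].Z}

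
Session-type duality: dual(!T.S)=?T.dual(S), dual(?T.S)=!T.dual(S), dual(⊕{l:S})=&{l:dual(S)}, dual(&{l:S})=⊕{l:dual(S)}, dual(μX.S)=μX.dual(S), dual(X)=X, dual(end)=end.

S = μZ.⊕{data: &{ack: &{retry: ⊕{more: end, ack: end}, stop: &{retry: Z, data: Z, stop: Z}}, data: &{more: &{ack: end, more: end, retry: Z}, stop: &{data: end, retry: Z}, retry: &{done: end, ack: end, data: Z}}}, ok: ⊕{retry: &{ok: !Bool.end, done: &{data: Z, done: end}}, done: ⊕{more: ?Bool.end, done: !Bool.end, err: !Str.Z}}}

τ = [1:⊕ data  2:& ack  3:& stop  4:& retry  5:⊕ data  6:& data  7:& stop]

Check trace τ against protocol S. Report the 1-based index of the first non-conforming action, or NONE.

NONE

[1] ⊕ data  match  state: &{ack: &{retry: ⊕{more: end, ack: end}, stop: &{retry: μZ.…, data: μZ.…, stop: μZ.…}}, data: &{more: &{ack: end, more: end, retry: μZ.…}, stop: &{data: end, retry: μZ.…}, retry: &{done: end, ack: end, data: μZ.…}}}
[2] & ack  match  state: &{retry: ⊕{more: end, ack: end}, stop: &{retry: μZ.…, data: μZ.…, stop: μZ.…}}
[3] & stop  match  state: &{retry: μZ.…, data: μZ.…, stop: μZ.…}
[4] & retry  match  state: μZ.…
[5] ⊕ data  match  state: &{ack: &{retry: ⊕{more: end, ack: end}, stop: &{retry: μZ.…, data: μZ.…, stop: μZ.…}}, data: &{more: &{ack: end, more: end, retry: μZ.…}, stop: &{data: end, retry: μZ.…}, retry: &{done: end, ack: end, data: μZ.…}}}
[6] & data  match  state: &{more: &{ack: end, more: end, retry: μZ.…}, stop: &{data: end, retry: μZ.…}, retry: &{done: end, ack: end, data: μZ.…}}
[7] & stop  match  state: &{data: end, retry: μZ.…}
trace exhausted — no violation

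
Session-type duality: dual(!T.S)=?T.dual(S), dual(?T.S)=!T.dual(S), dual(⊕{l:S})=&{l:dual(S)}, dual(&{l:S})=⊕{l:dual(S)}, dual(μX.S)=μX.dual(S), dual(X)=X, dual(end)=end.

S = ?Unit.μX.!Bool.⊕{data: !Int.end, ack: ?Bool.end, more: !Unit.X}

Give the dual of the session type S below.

?Unit ↦ !Unit
  μX ↦ μX  (binder kept)
    !Bool ↦ ?Bool
      ⊕{data,ack,more} ↦ &{data,ack,more}  (internal→external)
        • data:
          !Int ↦ ?Int
            end ↦ end
        • ack:
          ?Bool ↦ !Bool
            end ↦ end
        • more:
          !Unit ↦ ?Unit
            X ↦ X

!Unit.μX.?Bool.&{data: ?Int.end, ack: !Bool.end, more: ?Unit.X}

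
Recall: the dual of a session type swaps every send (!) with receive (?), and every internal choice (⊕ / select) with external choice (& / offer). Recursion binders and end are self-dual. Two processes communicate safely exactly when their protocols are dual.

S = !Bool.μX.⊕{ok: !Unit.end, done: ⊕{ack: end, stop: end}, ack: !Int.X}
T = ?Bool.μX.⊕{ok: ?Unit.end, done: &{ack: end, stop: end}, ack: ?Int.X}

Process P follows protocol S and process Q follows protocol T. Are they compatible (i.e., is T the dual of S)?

NO

!Bool ‖ ?Bool  ok
  μX ‖ μX  ok (rec unchanged)
    ⊕{ok,done,ack} ‖ ⊕{ok,done,ack}  ✗ choice polarity not flipped — not dual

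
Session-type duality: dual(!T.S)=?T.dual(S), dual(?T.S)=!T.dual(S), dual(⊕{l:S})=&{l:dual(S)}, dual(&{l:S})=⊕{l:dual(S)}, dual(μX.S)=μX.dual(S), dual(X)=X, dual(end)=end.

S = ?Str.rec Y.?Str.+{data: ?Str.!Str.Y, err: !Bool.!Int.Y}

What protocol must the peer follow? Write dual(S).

!Str.rec Y.!Str.&{data: !Str.?Str.Y, err: ?Bool.?Int.Y}

?Str ↦ !Str
  rec Y ↦ rec Y  (μ self-dual)
    ?Str ↦ !Str
      +{data,err} ↦ &{data,err}  (select→offer)
        case data:
          ?Str ↦ !Str
            !Str ↦ ?Str
              Y ↦ Y
        case err:
          !Bool ↦ ?Bool
            !Int ↦ ?Int
              Y ↦ Y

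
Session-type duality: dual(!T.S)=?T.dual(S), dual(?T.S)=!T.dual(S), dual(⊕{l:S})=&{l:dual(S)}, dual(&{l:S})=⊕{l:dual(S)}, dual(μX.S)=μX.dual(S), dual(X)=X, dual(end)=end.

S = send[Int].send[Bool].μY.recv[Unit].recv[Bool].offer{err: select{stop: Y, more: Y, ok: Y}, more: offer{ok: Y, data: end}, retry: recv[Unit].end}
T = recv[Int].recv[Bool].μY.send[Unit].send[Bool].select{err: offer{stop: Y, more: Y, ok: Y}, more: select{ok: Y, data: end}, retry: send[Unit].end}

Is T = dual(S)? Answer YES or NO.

YES

send[Int] | recv[Int]  ok
  send[Bool] | recv[Bool]  ok
    μY | μY  ok (rec unchanged)
      recv[Unit] | send[Unit]  ok
        recv[Bool] | send[Bool]  ok
          offer{err,more,retry} | select{err,more,retry}  ok labels match
            • err:
              select{stop,more,ok} | offer{stop,more,ok}  ok labels match
                • stop:
                  Y | Y  ok
                • more:
                  Y | Y  ok
                • ok:
                  Y | Y  ok
            • more:
              offer{ok,data} | select{ok,data}  ok labels match
                • ok:
                  Y | Y  ok
                • data:
                  end | end  ok
            • retry:
              recv[Unit] | send[Unit]  ok
                end | end  ok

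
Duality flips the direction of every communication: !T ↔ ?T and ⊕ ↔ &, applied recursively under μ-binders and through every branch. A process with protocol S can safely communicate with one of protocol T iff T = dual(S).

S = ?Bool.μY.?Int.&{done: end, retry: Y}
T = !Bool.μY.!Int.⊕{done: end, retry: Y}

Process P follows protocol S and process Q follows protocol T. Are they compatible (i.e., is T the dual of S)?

?Bool vs !Bool  ✓
  μY vs μY  ✓ (rec unchanged)
    ?Int vs !Int  ✓
      &{done,retry} vs ⊕{done,retry}  ✓ same labels
        case done:
          end vs end  ✓
        case retry:
          Y vs Y  ✓

YES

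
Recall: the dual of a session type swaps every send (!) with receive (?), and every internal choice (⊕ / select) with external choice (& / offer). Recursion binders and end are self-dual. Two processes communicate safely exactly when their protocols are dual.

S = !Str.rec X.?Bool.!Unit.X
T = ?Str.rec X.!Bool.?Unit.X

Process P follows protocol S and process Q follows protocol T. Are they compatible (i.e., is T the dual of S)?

YES

!Str | ?Str  ok
  rec X | rec X  ok (rec unchanged)
    ?Bool | !Bool  ok
      !Unit | ?Unit  ok
        X | X  ok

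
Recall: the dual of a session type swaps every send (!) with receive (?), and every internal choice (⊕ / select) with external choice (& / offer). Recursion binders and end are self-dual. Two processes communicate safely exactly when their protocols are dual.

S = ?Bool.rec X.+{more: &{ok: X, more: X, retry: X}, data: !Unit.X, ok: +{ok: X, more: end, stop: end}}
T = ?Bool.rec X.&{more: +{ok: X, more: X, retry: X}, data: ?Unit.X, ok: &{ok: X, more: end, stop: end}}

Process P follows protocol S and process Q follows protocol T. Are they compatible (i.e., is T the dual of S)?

NO

?Bool | ?Bool  ✗ same direction on both sides — not dual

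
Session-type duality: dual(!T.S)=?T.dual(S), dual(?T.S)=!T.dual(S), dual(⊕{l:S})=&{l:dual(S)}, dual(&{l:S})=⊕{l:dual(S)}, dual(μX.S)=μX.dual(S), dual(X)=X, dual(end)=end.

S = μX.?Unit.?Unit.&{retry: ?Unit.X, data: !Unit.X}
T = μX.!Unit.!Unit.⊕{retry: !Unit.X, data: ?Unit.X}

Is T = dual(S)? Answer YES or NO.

μX | μX  match (μ self-dual)
  ?Unit | !Unit  match
    ?Unit | !Unit  match
      &{retry,data} | ⊕{retry,data}  match same labels
        case retry:
          ?Unit | !Unit  match
            X | X  match
        case data:
          !Unit | ?Unit  match
            X | X  match

YES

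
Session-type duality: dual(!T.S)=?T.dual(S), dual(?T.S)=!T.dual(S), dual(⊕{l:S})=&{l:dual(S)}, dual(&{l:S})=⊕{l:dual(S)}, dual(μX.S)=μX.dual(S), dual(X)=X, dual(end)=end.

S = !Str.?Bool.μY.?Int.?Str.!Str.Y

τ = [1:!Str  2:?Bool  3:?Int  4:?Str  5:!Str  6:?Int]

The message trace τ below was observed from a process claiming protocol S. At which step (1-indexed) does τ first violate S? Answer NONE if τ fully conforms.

NONE

[1] !Str  ✓  now at ?Bool.μY.…
[2] ?Bool  ✓  now at μY.…
[3] ?Int  ✓  now at ?Str.!Str.μY.…
[4] ?Str  ✓  now at !Str.μY.…
[5] !Str  ✓  now at μY.…
[6] ?Int  ✓  now at ?Str.!Str.μY.…
trace exhausted — no violation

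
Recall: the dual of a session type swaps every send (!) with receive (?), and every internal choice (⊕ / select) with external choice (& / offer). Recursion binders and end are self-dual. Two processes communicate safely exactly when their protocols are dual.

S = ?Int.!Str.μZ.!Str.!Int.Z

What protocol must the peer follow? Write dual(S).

?Int → !Int
  !Str → ?Str
    μZ → μZ  (μ self-dual)
      !Str → ?Str
        !Int → ?Int
          Z ↦ Z

!Int.?Str.μZ.?Str.?Int.Z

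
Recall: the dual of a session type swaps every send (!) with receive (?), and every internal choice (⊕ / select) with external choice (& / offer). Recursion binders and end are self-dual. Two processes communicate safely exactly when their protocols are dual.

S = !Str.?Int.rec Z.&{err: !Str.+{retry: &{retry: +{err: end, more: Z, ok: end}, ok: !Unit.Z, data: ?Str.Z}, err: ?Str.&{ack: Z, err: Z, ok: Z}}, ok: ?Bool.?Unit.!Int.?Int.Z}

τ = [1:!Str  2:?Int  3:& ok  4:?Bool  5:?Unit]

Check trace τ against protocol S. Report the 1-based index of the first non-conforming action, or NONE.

NONE

@1 !Str  ok  cont: ?Int.rec Z.…
@2 ?Int  ok  cont: rec Z.…
@3 & ok  ok  cont: ?Bool.?Unit.!Int.?Int.rec Z.…
@4 ?Bool  ok  cont: ?Unit.!Int.?Int.rec Z.…
@5 ?Unit  ok  cont: !Int.?Int.rec Z.…
all 5 steps conform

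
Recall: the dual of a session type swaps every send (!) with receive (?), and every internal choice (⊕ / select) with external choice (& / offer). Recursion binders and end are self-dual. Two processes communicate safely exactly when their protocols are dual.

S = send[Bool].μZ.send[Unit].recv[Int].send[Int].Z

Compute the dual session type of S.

recv[Bool].μZ.recv[Unit].send[Int].recv[Int].Z

send[Bool] ↦ recv[Bool]
  μZ ↦ μZ  (rec unchanged)
    send[Unit] ↦ recv[Unit]
      recv[Int] ↦ send[Int]
        send[Int] ↦ recv[Int]
          dual(Z) = Z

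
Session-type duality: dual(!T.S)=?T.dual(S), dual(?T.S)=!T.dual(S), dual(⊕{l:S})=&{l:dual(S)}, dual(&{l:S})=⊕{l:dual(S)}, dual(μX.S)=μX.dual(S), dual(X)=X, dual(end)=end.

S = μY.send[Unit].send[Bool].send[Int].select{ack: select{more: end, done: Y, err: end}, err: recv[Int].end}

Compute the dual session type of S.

μY ↦ μY  (binder kept)
  send[Unit] ↦ recv[Unit]
    send[Bool] ↦ recv[Bool]
      send[Int] ↦ recv[Int]
        select{ack,err} ↦ offer{ack,err}  (select→offer)
          [ack]
            select{more,done,err} ↦ offer{more,done,err}  (select→offer)
              [more]
                end self-dual
              [done]
                Y self-dual
              [err]
                end self-dual
          [err]
            recv[Int] ↦ send[Int]
              end self-dual

μY.recv[Unit].recv[Bool].recv[Int].offer{ack: offer{more: end, done: Y, err: end}, err: send[Int].end}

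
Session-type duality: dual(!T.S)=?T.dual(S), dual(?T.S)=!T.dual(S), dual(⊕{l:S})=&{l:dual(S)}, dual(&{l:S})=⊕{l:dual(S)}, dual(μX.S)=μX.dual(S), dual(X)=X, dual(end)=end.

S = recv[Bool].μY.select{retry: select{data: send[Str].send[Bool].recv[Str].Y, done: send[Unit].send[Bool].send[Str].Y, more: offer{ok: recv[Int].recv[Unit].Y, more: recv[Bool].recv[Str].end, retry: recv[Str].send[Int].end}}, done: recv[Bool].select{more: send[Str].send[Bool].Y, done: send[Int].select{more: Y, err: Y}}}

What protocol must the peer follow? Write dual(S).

recv[Bool] ↦ send[Bool]
  μY ↦ μY  (rec unchanged)
    select{retry,done} ↦ offer{retry,done}  (internal→external)
      • retry:
        select{data,done,more} ↦ offer{data,done,more}  (internal→external)
          • data:
            send[Str] ↦ recv[Str]
              send[Bool] ↦ recv[Bool]
                recv[Str] ↦ send[Str]
                  Y ↦ Y
          • done:
            send[Unit] ↦ recv[Unit]
              send[Bool] ↦ recv[Bool]
                send[Str] ↦ recv[Str]
                  Y ↦ Y
          • more:
            offer{ok,more,retry} ↦ select{ok,more,retry}  (&→⊕)
              • ok:
                recv[Int] ↦ send[Int]
                  recv[Unit] ↦ send[Unit]
                    Y ↦ Y
              • more:
                recv[Bool] ↦ send[Bool]
                  recv[Str] ↦ send[Str]
                    end ↦ end
              • retry:
                recv[Str] ↦ send[Str]
                  send[Int] ↦ recv[Int]
                    end ↦ end
      • done:
        recv[Bool] ↦ send[Bool]
          select{more,done} ↦ offer{more,done}  (internal→external)
            • more:
              send[Str] ↦ recv[Str]
                send[Bool] ↦ recv[Bool]
                  Y ↦ Y
            • done:
              send[Int] ↦ recv[Int]
                select{more,err} ↦ offer{more,err}  (internal→external)
                  • more:
                    Y ↦ Y
                  • err:
                    Y ↦ Y

send[Bool].μY.offer{retry: offer{data: recv[Str].recv[Bool].send[Str].Y, done: recv[Unit].recv[Bool].recv[Str].Y, more: select{ok: send[Int].send[Unit].Y, more: send[Bool].send[Str].end, retry: send[Str].recv[Int].end}}, done: send[Bool].offer{more: recv[Str].recv[Bool].Y, done: recv[Int].offer{more: Y, err: Y}}}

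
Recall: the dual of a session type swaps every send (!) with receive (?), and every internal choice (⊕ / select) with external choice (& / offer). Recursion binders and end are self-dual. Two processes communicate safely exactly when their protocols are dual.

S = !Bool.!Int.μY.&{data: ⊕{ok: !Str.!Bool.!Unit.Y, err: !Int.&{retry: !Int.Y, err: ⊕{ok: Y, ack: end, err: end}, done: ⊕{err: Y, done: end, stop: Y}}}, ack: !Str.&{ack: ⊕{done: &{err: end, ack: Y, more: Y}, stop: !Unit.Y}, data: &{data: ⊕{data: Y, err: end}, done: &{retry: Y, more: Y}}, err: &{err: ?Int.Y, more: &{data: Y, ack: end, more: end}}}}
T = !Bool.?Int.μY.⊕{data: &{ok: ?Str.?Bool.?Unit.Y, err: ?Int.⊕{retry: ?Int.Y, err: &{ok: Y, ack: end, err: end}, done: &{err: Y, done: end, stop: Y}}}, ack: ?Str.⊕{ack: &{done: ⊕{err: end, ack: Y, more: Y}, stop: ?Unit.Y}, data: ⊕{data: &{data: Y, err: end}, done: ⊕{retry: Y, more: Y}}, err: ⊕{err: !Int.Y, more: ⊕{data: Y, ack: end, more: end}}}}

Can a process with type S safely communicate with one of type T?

NO

!Bool vs !Bool  ✗ same direction on both sides — not dual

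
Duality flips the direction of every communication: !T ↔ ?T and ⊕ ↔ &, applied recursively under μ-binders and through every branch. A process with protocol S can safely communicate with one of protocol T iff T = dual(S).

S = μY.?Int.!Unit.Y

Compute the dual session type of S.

μY.!Int.?Unit.Y

μY → μY  (rec unchanged)
  ?Int → !Int
    !Unit → ?Unit
      Y self-dual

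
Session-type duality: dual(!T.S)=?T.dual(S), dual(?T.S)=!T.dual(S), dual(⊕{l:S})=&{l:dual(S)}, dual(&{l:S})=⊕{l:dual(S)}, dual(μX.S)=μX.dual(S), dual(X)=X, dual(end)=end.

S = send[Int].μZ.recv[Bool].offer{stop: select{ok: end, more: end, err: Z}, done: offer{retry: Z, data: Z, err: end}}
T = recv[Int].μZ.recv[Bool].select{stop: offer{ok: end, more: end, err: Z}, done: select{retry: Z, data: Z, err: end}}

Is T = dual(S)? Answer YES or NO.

send[Int] ‖ recv[Int]  ok
  μZ ‖ μZ  ok (rec unchanged)
    recv[Bool] ‖ recv[Bool]  ✗ same direction on both sides — not dual

NO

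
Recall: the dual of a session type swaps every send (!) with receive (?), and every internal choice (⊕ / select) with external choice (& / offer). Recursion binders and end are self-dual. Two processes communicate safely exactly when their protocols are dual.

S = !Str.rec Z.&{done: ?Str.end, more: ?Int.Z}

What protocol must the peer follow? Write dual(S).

!Str = ?Str
  rec Z = rec Z  (μ self-dual)
    &{done,more} = +{done,more}  (offer→select)
      case done:
        ?Str = !Str
          dual(end) = end
      case more:
        ?Int = !Int
          dual(Z) = Z

?Str.rec Z.+{done: !Str.end, more: !Int.Z}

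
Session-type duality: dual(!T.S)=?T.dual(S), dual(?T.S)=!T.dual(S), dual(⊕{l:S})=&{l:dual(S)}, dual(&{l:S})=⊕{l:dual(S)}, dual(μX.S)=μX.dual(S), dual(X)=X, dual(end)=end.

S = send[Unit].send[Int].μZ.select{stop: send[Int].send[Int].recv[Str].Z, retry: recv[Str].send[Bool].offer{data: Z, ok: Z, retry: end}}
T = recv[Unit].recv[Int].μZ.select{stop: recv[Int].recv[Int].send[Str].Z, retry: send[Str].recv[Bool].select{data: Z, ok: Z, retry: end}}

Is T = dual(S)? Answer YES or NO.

NO

send[Unit] ‖ recv[Unit]  ✓
  send[Int] ‖ recv[Int]  ✓
    μZ ‖ μZ  ✓ (μ self-dual)
      select{stop,retry} ‖ select{stop,retry}  ✗ choice polarity not flipped — not dual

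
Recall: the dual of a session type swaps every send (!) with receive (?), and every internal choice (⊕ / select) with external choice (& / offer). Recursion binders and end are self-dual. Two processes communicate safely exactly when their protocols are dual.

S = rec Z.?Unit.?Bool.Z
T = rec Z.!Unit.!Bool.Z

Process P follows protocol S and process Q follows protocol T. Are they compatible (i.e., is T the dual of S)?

YES

rec Z vs rec Z  match (binder kept)
  ?Unit vs !Unit  match
    ?Bool vs !Bool  match
      Z vs Z  match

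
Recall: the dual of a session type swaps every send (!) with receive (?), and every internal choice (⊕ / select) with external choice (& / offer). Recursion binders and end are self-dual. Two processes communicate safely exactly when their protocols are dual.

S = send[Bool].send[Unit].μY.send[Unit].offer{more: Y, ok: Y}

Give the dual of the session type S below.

send[Bool] ↦ recv[Bool]
  send[Unit] ↦ recv[Unit]
    μY ↦ μY  (binder kept)
      send[Unit] ↦ recv[Unit]
        offer{more,ok} ↦ select{more,ok}  (offer→select)
          [more]
            Y self-dual
          [ok]
            Y self-dual

recv[Bool].recv[Unit].μY.recv[Unit].select{more: Y, ok: Y}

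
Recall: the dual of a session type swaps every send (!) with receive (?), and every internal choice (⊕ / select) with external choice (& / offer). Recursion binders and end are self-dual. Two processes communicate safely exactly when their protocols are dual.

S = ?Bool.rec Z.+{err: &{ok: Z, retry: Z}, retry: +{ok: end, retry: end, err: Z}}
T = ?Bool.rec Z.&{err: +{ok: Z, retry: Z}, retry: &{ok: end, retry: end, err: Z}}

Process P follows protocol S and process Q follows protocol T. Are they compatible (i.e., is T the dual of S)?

?Bool | ?Bool  ✗ same direction on both sides — not dual

NO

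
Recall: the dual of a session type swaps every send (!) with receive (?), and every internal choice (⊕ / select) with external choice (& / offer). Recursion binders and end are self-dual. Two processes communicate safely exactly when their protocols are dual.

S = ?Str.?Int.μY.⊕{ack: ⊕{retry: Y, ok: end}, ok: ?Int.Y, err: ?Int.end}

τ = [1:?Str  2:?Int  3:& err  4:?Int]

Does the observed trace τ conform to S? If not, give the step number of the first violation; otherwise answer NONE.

3

step 1: ?Str  match  residual = ?Int.μY.…
step 2: ?Int  match  residual = μY.…
step 3: got & err, protocol expects ⊕ ack or ⊕ ok or ⊕ err  ✗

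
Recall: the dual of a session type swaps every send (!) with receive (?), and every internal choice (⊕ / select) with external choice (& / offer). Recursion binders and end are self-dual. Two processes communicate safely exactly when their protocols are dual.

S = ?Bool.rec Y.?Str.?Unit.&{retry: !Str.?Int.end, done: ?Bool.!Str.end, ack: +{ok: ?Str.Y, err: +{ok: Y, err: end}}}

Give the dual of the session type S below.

!Bool.rec Y.!Str.!Unit.+{retry: ?Str.!Int.end, done: !Bool.?Str.end, ack: &{ok: !Str.Y, err: &{ok: Y, err: end}}}

?Bool → !Bool
  rec Y → rec Y  (binder kept)
    ?Str → !Str
      ?Unit → !Unit
        &{retry,done,ack} → +{retry,done,ack}  (offer→select)
          • retry:
            !Str → ?Str
              ?Int → !Int
                end ↦ end
          • done:
            ?Bool → !Bool
              !Str → ?Str
                end ↦ end
          • ack:
            +{ok,err} → &{ok,err}  (internal→external)
              • ok:
                ?Str → !Str
                  Y ↦ Y
              • err:
                +{ok,err} → &{ok,err}  (internal→external)
                  • ok:
                    Y ↦ Y
                  • err:
                    end ↦ end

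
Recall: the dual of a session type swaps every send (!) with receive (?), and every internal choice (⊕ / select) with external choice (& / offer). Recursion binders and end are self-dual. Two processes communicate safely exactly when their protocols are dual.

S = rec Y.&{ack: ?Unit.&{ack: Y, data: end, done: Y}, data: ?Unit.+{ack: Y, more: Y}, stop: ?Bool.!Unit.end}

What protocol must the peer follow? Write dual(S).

rec Y.+{ack: !Unit.+{ack: Y, data: end, done: Y}, data: !Unit.&{ack: Y, more: Y}, stop: !Bool.?Unit.end}

rec Y = rec Y  (rec unchanged)
  &{ack,data,stop} = +{ack,data,stop}  (&→⊕)
    • ack:
      ?Unit = !Unit
        &{ack,data,done} = +{ack,data,done}  (&→⊕)
          • ack:
            dual(Y) = Y
          • data:
            dual(end) = end
          • done:
            dual(Y) = Y
    • data:
      ?Unit = !Unit
        +{ack,more} = &{ack,more}  (select→offer)
          • ack:
            dual(Y) = Y
          • more:
            dual(Y) = Y
    • stop:
      ?Bool = !Bool
        !Unit = ?Unit
          dual(end) = end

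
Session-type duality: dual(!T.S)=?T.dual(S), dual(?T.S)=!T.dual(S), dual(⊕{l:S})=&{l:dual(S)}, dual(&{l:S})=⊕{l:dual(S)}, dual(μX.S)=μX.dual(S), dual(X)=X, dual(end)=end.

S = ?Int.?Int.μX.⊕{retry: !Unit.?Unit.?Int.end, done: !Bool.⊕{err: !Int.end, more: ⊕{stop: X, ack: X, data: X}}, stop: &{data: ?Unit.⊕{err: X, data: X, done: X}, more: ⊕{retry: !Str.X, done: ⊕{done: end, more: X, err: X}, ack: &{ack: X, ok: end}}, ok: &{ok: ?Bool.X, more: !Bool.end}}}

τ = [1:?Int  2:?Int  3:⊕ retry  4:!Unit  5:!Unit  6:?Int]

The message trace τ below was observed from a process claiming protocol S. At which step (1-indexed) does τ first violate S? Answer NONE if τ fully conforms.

5

[1] ?Int  ✓  now at ?Int.μX.…
[2] ?Int  ✓  now at μX.…
[3] ⊕ retry  ✓  now at !Unit.?Unit.?Int.end
[4] !Unit  ✓  now at ?Unit.?Int.end
[5] got !Unit, protocol expects ?Unit  ✗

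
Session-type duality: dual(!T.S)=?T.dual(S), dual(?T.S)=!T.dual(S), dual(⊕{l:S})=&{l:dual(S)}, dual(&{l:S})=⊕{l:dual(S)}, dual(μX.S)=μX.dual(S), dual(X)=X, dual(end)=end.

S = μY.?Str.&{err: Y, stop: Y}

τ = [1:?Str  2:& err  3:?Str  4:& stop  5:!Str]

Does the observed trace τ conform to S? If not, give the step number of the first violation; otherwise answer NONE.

5

[1] ?Str  ok  state: &{err: μY.…, stop: μY.…}
[2] & err  ok  state: μY.…
[3] ?Str  ok  state: &{err: μY.…, stop: μY.…}
[4] & stop  ok  state: μY.…
[5] got !Str, protocol expects ?Str  ✗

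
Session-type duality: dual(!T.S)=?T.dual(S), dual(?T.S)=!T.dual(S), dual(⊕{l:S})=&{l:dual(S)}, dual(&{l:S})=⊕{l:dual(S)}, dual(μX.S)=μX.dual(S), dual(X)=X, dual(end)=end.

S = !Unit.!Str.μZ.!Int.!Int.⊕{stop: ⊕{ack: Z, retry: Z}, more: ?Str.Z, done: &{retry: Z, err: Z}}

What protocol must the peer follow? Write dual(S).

!Unit ↦ ?Unit
  !Str ↦ ?Str
    μZ ↦ μZ  (μ self-dual)
      !Int ↦ ?Int
        !Int ↦ ?Int
          ⊕{stop,more,done} ↦ &{stop,more,done}  (⊕→&)
            case stop:
              ⊕{ack,retry} ↦ &{ack,retry}  (⊕→&)
                case ack:
                  Z ↦ Z
                case retry:
                  Z ↦ Z
            case more:
              ?Str ↦ !Str
                Z ↦ Z
            case done:
              &{retry,err} ↦ ⊕{retry,err}  (external→internal)
                case retry:
                  Z ↦ Z
                case err:
                  Z ↦ Z

?Unit.?Str.μZ.?Int.?Int.&{stop: &{ack: Z, retry: Z}, more: !Str.Z, done: ⊕{retry: Z, err: Z}}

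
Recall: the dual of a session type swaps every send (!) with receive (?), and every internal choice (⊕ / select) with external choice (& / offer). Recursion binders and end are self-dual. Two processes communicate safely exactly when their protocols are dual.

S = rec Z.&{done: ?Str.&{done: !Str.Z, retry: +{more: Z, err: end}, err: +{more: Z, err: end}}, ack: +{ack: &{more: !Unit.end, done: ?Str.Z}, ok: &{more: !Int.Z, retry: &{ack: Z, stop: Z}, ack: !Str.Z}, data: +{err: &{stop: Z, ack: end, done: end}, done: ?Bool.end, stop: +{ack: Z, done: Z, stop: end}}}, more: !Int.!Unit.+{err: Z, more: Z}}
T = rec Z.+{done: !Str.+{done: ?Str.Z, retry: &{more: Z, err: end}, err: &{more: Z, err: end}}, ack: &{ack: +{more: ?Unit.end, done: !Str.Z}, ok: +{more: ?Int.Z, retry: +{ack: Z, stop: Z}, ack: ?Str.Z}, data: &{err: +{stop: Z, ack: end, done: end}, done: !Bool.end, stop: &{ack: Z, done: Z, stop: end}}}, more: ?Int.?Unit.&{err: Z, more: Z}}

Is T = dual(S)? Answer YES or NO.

rec Z | rec Z  ok (binder kept)
  &{done,ack,more} | +{done,ack,more}  ok same labels
    [done]
      ?Str | !Str  ok
        &{done,retry,err} | +{done,retry,err}  ok same labels
          [done]
            !Str | ?Str  ok
              Z | Z  ok
          [retry]
            +{more,err} | &{more,err}  ok same labels
              [more]
                Z | Z  ok
              [err]
                end | end  ok
          [err]
            +{more,err} | &{more,err}  ok same labels
              [more]
                Z | Z  ok
              [err]
                end | end  ok
    [ack]
      +{ack,ok,data} | &{ack,ok,data}  ok same labels
        [ack]
          &{more,done} | +{more,done}  ok same labels
            [more]
              !Unit | ?Unit  ok
                end | end  ok
            [done]
              ?Str | !Str  ok
                Z | Z  ok
        [ok]
          &{more,retry,ack} | +{more,retry,ack}  ok same labels
            [more]
              !Int | ?Int  ok
                Z | Z  ok
            [retry]
              &{ack,stop} | +{ack,stop}  ok same labels
                [ack]
                  Z | Z  ok
                [stop]
                  Z | Z  ok
            [ack]
              !Str | ?Str  ok
                Z | Z  ok
        [data]
          +{err,done,stop} | &{err,done,stop}  ok same labels
            [err]
              &{stop,ack,done} | +{stop,ack,done}  ok same labels
                [stop]
                  Z | Z  ok
                [ack]
                  end | end  ok
                [done]
                  end | end  ok
            [done]
              ?Bool | !Bool  ok
                end | end  ok
            [stop]
              +{ack,done,stop} | &{ack,done,stop}  ok same labels
                [ack]
                  Z | Z  ok
                [done]
                  Z | Z  ok
                [stop]
                  end | end  ok
    [more]
      !Int | ?Int  ok
        !Unit | ?Unit  ok
          +{err,more} | &{err,more}  ok same labels
            [err]
              Z | Z  ok
            [more]
              Z | Z  ok

YES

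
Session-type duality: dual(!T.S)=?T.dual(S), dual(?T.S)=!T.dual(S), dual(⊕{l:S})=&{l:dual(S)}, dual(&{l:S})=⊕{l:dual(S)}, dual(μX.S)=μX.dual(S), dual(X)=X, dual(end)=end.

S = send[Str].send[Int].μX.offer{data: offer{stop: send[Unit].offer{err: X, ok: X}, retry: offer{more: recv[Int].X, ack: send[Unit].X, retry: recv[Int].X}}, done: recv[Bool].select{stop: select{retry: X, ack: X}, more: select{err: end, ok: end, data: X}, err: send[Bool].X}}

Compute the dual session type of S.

send[Str] ↦ recv[Str]
  send[Int] ↦ recv[Int]
    μX ↦ μX  (rec unchanged)
      offer{data,done} ↦ select{data,done}  (external→internal)
        • data:
          offer{stop,retry} ↦ select{stop,retry}  (external→internal)
            • stop:
              send[Unit] ↦ recv[Unit]
                offer{err,ok} ↦ select{err,ok}  (external→internal)
                  • err:
                    X self-dual
                  • ok:
                    X self-dual
            • retry:
              offer{more,ack,retry} ↦ select{more,ack,retry}  (external→internal)
                • more:
                  recv[Int] ↦ send[Int]
                    X self-dual
                • ack:
                  send[Unit] ↦ recv[Unit]
                    X self-dual
                • retry:
                  recv[Int] ↦ send[Int]
                    X self-dual
        • done:
          recv[Bool] ↦ send[Bool]
            select{stop,more,err} ↦ offer{stop,more,err}  (⊕→&)
              • stop:
                select{retry,ack} ↦ offer{retry,ack}  (⊕→&)
                  • retry:
                    X self-dual
                  • ack:
                    X self-dual
              • more:
                select{err,ok,data} ↦ offer{err,ok,data}  (⊕→&)
                  • err:
                    end self-dual
                  • ok:
                    end self-dual
                  • data:
                    X self-dual
              • err:
                send[Bool] ↦ recv[Bool]
                  X self-dual

recv[Str].recv[Int].μX.select{data: select{stop: recv[Unit].select{err: X, ok: X}, retry: select{more: send[Int].X, ack: recv[Unit].X, retry: send[Int].X}}, done: send[Bool].offer{stop: offer{retry: X, ack: X}, more: offer{err: end, ok: end, data: X}, err: recv[Bool].X}}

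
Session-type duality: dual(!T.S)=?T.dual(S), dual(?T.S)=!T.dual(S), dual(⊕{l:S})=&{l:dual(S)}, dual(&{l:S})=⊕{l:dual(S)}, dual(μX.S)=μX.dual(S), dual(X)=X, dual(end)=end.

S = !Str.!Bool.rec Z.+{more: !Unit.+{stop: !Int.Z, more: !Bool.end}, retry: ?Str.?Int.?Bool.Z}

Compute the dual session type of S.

!Str → ?Str
  !Bool → ?Bool
    rec Z → rec Z  (μ self-dual)
      +{more,retry} → &{more,retry}  (⊕→&)
        case more:
          !Unit → ?Unit
            +{stop,more} → &{stop,more}  (⊕→&)
              case stop:
                !Int → ?Int
                  Z self-dual
              case more:
                !Bool → ?Bool
                  end self-dual
        case retry:
          ?Str → !Str
            ?Int → !Int
              ?Bool → !Bool
                Z self-dual

?Str.?Bool.rec Z.&{more: ?Unit.&{stop: ?Int.Z, more: ?Bool.end}, retry: !Str.!Int.!Bool.Z}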